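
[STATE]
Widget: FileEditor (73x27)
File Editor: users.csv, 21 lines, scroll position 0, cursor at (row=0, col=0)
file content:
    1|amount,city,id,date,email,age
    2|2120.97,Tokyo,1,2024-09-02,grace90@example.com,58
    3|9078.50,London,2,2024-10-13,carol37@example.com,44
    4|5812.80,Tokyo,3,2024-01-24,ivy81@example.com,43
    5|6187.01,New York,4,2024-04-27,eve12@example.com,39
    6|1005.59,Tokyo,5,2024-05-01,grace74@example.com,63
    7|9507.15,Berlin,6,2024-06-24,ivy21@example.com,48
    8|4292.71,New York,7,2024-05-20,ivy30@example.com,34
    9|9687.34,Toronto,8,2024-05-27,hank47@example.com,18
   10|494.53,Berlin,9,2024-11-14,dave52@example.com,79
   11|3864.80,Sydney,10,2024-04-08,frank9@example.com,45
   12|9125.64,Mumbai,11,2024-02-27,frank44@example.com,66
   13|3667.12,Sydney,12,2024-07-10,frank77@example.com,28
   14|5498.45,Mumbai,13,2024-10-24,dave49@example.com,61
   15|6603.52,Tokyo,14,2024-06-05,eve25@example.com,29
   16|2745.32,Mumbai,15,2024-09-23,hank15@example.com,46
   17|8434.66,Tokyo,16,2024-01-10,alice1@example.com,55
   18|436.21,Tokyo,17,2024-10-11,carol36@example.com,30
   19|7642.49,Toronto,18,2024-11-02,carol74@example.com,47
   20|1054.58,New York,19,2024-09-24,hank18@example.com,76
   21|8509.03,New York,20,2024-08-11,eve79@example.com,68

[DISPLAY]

█mount,city,id,date,email,age                                           ▲
2120.97,Tokyo,1,2024-09-02,grace90@example.com,58                       █
9078.50,London,2,2024-10-13,carol37@example.com,44                      ░
5812.80,Tokyo,3,2024-01-24,ivy81@example.com,43                         ░
6187.01,New York,4,2024-04-27,eve12@example.com,39                      ░
1005.59,Tokyo,5,2024-05-01,grace74@example.com,63                       ░
9507.15,Berlin,6,2024-06-24,ivy21@example.com,48                        ░
4292.71,New York,7,2024-05-20,ivy30@example.com,34                      ░
9687.34,Toronto,8,2024-05-27,hank47@example.com,18                      ░
494.53,Berlin,9,2024-11-14,dave52@example.com,79                        ░
3864.80,Sydney,10,2024-04-08,frank9@example.com,45                      ░
9125.64,Mumbai,11,2024-02-27,frank44@example.com,66                     ░
3667.12,Sydney,12,2024-07-10,frank77@example.com,28                     ░
5498.45,Mumbai,13,2024-10-24,dave49@example.com,61                      ░
6603.52,Tokyo,14,2024-06-05,eve25@example.com,29                        ░
2745.32,Mumbai,15,2024-09-23,hank15@example.com,46                      ░
8434.66,Tokyo,16,2024-01-10,alice1@example.com,55                       ░
436.21,Tokyo,17,2024-10-11,carol36@example.com,30                       ░
7642.49,Toronto,18,2024-11-02,carol74@example.com,47                    ░
1054.58,New York,19,2024-09-24,hank18@example.com,76                    ░
8509.03,New York,20,2024-08-11,eve79@example.com,68                     ░
                                                                        ░
                                                                        ░
                                                                        ░
                                                                        ░
                                                                        ░
                                                                        ▼


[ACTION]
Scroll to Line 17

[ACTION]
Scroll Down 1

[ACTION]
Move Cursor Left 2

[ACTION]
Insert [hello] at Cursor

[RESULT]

hello█mount,city,id,date,email,age                                      ▲
2120.97,Tokyo,1,2024-09-02,grace90@example.com,58                       █
9078.50,London,2,2024-10-13,carol37@example.com,44                      ░
5812.80,Tokyo,3,2024-01-24,ivy81@example.com,43                         ░
6187.01,New York,4,2024-04-27,eve12@example.com,39                      ░
1005.59,Tokyo,5,2024-05-01,grace74@example.com,63                       ░
9507.15,Berlin,6,2024-06-24,ivy21@example.com,48                        ░
4292.71,New York,7,2024-05-20,ivy30@example.com,34                      ░
9687.34,Toronto,8,2024-05-27,hank47@example.com,18                      ░
494.53,Berlin,9,2024-11-14,dave52@example.com,79                        ░
3864.80,Sydney,10,2024-04-08,frank9@example.com,45                      ░
9125.64,Mumbai,11,2024-02-27,frank44@example.com,66                     ░
3667.12,Sydney,12,2024-07-10,frank77@example.com,28                     ░
5498.45,Mumbai,13,2024-10-24,dave49@example.com,61                      ░
6603.52,Tokyo,14,2024-06-05,eve25@example.com,29                        ░
2745.32,Mumbai,15,2024-09-23,hank15@example.com,46                      ░
8434.66,Tokyo,16,2024-01-10,alice1@example.com,55                       ░
436.21,Tokyo,17,2024-10-11,carol36@example.com,30                       ░
7642.49,Toronto,18,2024-11-02,carol74@example.com,47                    ░
1054.58,New York,19,2024-09-24,hank18@example.com,76                    ░
8509.03,New York,20,2024-08-11,eve79@example.com,68                     ░
                                                                        ░
                                                                        ░
                                                                        ░
                                                                        ░
                                                                        ░
                                                                        ▼


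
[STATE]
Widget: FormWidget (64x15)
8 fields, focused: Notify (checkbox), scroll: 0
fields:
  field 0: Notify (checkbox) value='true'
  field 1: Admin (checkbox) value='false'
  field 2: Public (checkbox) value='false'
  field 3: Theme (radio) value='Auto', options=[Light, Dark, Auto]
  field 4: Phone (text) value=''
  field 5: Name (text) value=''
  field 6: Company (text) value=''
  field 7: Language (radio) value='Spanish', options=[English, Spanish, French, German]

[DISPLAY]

> Notify:     [x]                                               
  Admin:      [ ]                                               
  Public:     [ ]                                               
  Theme:      ( ) Light  ( ) Dark  (●) Auto                     
  Phone:      [                                                ]
  Name:       [                                                ]
  Company:    [                                                ]
  Language:   ( ) English  (●) Spanish  ( ) French  ( ) German  
                                                                
                                                                
                                                                
                                                                
                                                                
                                                                
                                                                


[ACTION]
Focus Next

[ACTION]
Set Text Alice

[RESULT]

  Notify:     [x]                                               
> Admin:      [ ]                                               
  Public:     [ ]                                               
  Theme:      ( ) Light  ( ) Dark  (●) Auto                     
  Phone:      [                                                ]
  Name:       [                                                ]
  Company:    [                                                ]
  Language:   ( ) English  (●) Spanish  ( ) French  ( ) German  
                                                                
                                                                
                                                                
                                                                
                                                                
                                                                
                                                                


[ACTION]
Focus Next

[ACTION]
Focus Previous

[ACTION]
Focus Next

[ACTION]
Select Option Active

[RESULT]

  Notify:     [x]                                               
  Admin:      [ ]                                               
> Public:     [ ]                                               
  Theme:      ( ) Light  ( ) Dark  (●) Auto                     
  Phone:      [                                                ]
  Name:       [                                                ]
  Company:    [                                                ]
  Language:   ( ) English  (●) Spanish  ( ) French  ( ) German  
                                                                
                                                                
                                                                
                                                                
                                                                
                                                                
                                                                


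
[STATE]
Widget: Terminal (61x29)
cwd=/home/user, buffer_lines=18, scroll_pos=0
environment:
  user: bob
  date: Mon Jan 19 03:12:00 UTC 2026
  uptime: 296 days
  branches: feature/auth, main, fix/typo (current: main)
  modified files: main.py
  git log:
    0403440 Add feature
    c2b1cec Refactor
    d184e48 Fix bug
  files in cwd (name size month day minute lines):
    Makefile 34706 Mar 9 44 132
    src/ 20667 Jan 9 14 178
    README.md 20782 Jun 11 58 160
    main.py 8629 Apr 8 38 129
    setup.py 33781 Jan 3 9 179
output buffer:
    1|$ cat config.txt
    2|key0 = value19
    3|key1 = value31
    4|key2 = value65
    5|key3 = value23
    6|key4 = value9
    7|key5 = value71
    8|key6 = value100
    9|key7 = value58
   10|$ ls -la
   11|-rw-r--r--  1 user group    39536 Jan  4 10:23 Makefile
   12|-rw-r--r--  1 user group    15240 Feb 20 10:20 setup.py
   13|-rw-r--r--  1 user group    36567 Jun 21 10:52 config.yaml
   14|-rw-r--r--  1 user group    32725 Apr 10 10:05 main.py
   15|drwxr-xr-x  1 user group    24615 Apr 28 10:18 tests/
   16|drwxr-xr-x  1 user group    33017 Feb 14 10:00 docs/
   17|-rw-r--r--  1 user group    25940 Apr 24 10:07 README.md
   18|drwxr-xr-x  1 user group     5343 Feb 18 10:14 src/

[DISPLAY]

$ cat config.txt                                             
key0 = value19                                               
key1 = value31                                               
key2 = value65                                               
key3 = value23                                               
key4 = value9                                                
key5 = value71                                               
key6 = value100                                              
key7 = value58                                               
$ ls -la                                                     
-rw-r--r--  1 user group    39536 Jan  4 10:23 Makefile      
-rw-r--r--  1 user group    15240 Feb 20 10:20 setup.py      
-rw-r--r--  1 user group    36567 Jun 21 10:52 config.yaml   
-rw-r--r--  1 user group    32725 Apr 10 10:05 main.py       
drwxr-xr-x  1 user group    24615 Apr 28 10:18 tests/        
drwxr-xr-x  1 user group    33017 Feb 14 10:00 docs/         
-rw-r--r--  1 user group    25940 Apr 24 10:07 README.md     
drwxr-xr-x  1 user group     5343 Feb 18 10:14 src/          
$ █                                                          
                                                             
                                                             
                                                             
                                                             
                                                             
                                                             
                                                             
                                                             
                                                             
                                                             


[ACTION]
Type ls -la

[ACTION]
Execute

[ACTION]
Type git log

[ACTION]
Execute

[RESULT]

$ cat config.txt                                             
key0 = value19                                               
key1 = value31                                               
key2 = value65                                               
key3 = value23                                               
key4 = value9                                                
key5 = value71                                               
key6 = value100                                              
key7 = value58                                               
$ ls -la                                                     
-rw-r--r--  1 user group    39536 Jan  4 10:23 Makefile      
-rw-r--r--  1 user group    15240 Feb 20 10:20 setup.py      
-rw-r--r--  1 user group    36567 Jun 21 10:52 config.yaml   
-rw-r--r--  1 user group    32725 Apr 10 10:05 main.py       
drwxr-xr-x  1 user group    24615 Apr 28 10:18 tests/        
drwxr-xr-x  1 user group    33017 Feb 14 10:00 docs/         
-rw-r--r--  1 user group    25940 Apr 24 10:07 README.md     
drwxr-xr-x  1 user group     5343 Feb 18 10:14 src/          
$ ls -la                                                     
-rw-r--r--  1 bob group    34706 Mar  9 10:44 Makefile       
drwxr-xr-x  1 bob group    20667 Jan  9 10:14 src/           
-rw-r--r--  1 bob group    20782 Jun 11 10:58 README.md      
-rw-r--r--  1 bob group     8629 Apr  8 10:38 main.py        
-rw-r--r--  1 bob group    33781 Jan  3 10:09 setup.py       
$ git log                                                    
0403440 Add feature                                          
c2b1cec Refactor                                             
d184e48 Fix bug                                              
$ █                                                          


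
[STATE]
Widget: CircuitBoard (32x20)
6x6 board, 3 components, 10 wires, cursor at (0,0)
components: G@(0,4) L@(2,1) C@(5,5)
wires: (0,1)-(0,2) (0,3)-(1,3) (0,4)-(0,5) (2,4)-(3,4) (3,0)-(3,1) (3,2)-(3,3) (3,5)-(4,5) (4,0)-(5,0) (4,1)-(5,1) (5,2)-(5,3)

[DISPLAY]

   0 1 2 3 4 5                  
0  [.]  · ─ ·   ·   G ─ ·       
                │               
1               ·               
                                
2       L           ·           
                    │           
3   · ─ ·   · ─ ·   ·   ·       
                        │       
4   ·   ·               ·       
    │   │                       
5   ·   ·   · ─ ·       C       
Cursor: (0,0)                   
                                
                                
                                
                                
                                
                                
                                


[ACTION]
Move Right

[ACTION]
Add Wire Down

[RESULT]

   0 1 2 3 4 5                  
0      [.]─ ·   ·   G ─ ·       
        │       │               
1       ·       ·               
                                
2       L           ·           
                    │           
3   · ─ ·   · ─ ·   ·   ·       
                        │       
4   ·   ·               ·       
    │   │                       
5   ·   ·   · ─ ·       C       
Cursor: (0,1)                   
                                
                                
                                
                                
                                
                                
                                


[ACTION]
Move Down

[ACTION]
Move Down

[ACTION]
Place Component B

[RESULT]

   0 1 2 3 4 5                  
0       · ─ ·   ·   G ─ ·       
        │       │               
1       ·       ·               
                                
2      [B]          ·           
                    │           
3   · ─ ·   · ─ ·   ·   ·       
                        │       
4   ·   ·               ·       
    │   │                       
5   ·   ·   · ─ ·       C       
Cursor: (2,1)                   
                                
                                
                                
                                
                                
                                
                                


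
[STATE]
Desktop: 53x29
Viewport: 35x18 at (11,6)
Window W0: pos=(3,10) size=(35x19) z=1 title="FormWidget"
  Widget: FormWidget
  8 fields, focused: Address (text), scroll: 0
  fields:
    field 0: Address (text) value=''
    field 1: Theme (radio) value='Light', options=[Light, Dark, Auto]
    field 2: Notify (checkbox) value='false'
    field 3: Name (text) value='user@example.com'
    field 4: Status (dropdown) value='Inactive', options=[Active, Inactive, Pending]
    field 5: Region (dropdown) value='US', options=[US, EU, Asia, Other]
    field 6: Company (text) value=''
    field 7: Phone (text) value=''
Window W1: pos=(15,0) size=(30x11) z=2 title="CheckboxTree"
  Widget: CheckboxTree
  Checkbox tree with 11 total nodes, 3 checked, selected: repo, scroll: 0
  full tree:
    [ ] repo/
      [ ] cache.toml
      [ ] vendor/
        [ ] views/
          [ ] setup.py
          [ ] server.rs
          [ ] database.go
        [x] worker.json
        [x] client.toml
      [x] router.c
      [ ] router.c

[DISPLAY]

    ┃     [ ] views/             ┃ 
    ┃       [ ] setup.py         ┃ 
    ┃       [ ] server.rs        ┃ 
    ┃       [ ] database.go      ┃ 
━━━━┗━━━━━━━━━━━━━━━━━━━━━━━━━━━━┛ 
dget                      ┃        
──────────────────────────┨        
ss:    [                 ]┃        
:      (●) Light  ( ) Dark┃        
y:     [ ]                ┃        
       [user@example.com ]┃        
s:     [Inactive        ▼]┃        
n:     [US              ▼]┃        
ny:    [                 ]┃        
:      [                 ]┃        
                          ┃        
                          ┃        
                          ┃        


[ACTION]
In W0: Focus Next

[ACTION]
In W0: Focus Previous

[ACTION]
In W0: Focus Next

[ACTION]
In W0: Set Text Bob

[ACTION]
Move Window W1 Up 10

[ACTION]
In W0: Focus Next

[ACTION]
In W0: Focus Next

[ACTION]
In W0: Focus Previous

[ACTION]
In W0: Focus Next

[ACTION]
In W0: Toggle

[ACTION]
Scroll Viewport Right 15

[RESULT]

   [ ] views/             ┃        
     [ ] setup.py         ┃        
     [ ] server.rs        ┃        
     [ ] database.go      ┃        
━━━━━━━━━━━━━━━━━━━━━━━━━━┛        
                   ┃               
───────────────────┨               
[                 ]┃               
(●) Light  ( ) Dark┃               
[ ]                ┃               
[user@example.com ]┃               
[Inactive        ▼]┃               
[US              ▼]┃               
[                 ]┃               
[                 ]┃               
                   ┃               
                   ┃               
                   ┃               


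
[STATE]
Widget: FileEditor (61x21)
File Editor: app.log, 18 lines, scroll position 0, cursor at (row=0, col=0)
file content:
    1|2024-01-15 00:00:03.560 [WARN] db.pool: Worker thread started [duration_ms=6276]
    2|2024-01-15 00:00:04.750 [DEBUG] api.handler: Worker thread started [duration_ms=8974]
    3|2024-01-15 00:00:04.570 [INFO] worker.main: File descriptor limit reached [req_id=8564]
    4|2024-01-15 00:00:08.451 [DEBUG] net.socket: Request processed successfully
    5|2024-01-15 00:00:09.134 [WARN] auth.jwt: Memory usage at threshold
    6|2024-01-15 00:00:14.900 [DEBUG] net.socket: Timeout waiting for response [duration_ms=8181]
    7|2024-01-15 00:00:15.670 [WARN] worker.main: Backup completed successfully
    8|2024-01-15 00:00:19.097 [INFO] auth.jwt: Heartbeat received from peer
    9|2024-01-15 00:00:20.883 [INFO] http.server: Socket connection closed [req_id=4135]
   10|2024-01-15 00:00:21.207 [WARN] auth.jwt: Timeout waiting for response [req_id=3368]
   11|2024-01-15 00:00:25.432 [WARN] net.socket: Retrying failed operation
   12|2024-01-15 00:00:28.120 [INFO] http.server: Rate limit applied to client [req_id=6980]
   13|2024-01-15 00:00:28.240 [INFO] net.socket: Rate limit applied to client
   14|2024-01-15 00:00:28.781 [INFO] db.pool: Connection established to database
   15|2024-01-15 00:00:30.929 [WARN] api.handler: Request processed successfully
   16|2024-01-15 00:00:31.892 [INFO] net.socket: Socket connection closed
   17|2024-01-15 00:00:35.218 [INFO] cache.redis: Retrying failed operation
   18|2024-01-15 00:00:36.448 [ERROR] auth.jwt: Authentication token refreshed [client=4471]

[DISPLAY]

█024-01-15 00:00:03.560 [WARN] db.pool: Worker thread starte▲
2024-01-15 00:00:04.750 [DEBUG] api.handler: Worker thread s█
2024-01-15 00:00:04.570 [INFO] worker.main: File descriptor ░
2024-01-15 00:00:08.451 [DEBUG] net.socket: Request processe░
2024-01-15 00:00:09.134 [WARN] auth.jwt: Memory usage at thr░
2024-01-15 00:00:14.900 [DEBUG] net.socket: Timeout waiting ░
2024-01-15 00:00:15.670 [WARN] worker.main: Backup completed░
2024-01-15 00:00:19.097 [INFO] auth.jwt: Heartbeat received ░
2024-01-15 00:00:20.883 [INFO] http.server: Socket connectio░
2024-01-15 00:00:21.207 [WARN] auth.jwt: Timeout waiting for░
2024-01-15 00:00:25.432 [WARN] net.socket: Retrying failed o░
2024-01-15 00:00:28.120 [INFO] http.server: Rate limit appli░
2024-01-15 00:00:28.240 [INFO] net.socket: Rate limit applie░
2024-01-15 00:00:28.781 [INFO] db.pool: Connection establish░
2024-01-15 00:00:30.929 [WARN] api.handler: Request processe░
2024-01-15 00:00:31.892 [INFO] net.socket: Socket connection░
2024-01-15 00:00:35.218 [INFO] cache.redis: Retrying failed ░
2024-01-15 00:00:36.448 [ERROR] auth.jwt: Authentication tok░
                                                            ░
                                                            ░
                                                            ▼


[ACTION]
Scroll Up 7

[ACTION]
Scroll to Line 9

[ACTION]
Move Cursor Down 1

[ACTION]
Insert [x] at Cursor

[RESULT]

2024-01-15 00:00:03.560 [WARN] db.pool: Worker thread starte▲
x█024-01-15 00:00:04.750 [DEBUG] api.handler: Worker thread █
2024-01-15 00:00:04.570 [INFO] worker.main: File descriptor ░
2024-01-15 00:00:08.451 [DEBUG] net.socket: Request processe░
2024-01-15 00:00:09.134 [WARN] auth.jwt: Memory usage at thr░
2024-01-15 00:00:14.900 [DEBUG] net.socket: Timeout waiting ░
2024-01-15 00:00:15.670 [WARN] worker.main: Backup completed░
2024-01-15 00:00:19.097 [INFO] auth.jwt: Heartbeat received ░
2024-01-15 00:00:20.883 [INFO] http.server: Socket connectio░
2024-01-15 00:00:21.207 [WARN] auth.jwt: Timeout waiting for░
2024-01-15 00:00:25.432 [WARN] net.socket: Retrying failed o░
2024-01-15 00:00:28.120 [INFO] http.server: Rate limit appli░
2024-01-15 00:00:28.240 [INFO] net.socket: Rate limit applie░
2024-01-15 00:00:28.781 [INFO] db.pool: Connection establish░
2024-01-15 00:00:30.929 [WARN] api.handler: Request processe░
2024-01-15 00:00:31.892 [INFO] net.socket: Socket connection░
2024-01-15 00:00:35.218 [INFO] cache.redis: Retrying failed ░
2024-01-15 00:00:36.448 [ERROR] auth.jwt: Authentication tok░
                                                            ░
                                                            ░
                                                            ▼


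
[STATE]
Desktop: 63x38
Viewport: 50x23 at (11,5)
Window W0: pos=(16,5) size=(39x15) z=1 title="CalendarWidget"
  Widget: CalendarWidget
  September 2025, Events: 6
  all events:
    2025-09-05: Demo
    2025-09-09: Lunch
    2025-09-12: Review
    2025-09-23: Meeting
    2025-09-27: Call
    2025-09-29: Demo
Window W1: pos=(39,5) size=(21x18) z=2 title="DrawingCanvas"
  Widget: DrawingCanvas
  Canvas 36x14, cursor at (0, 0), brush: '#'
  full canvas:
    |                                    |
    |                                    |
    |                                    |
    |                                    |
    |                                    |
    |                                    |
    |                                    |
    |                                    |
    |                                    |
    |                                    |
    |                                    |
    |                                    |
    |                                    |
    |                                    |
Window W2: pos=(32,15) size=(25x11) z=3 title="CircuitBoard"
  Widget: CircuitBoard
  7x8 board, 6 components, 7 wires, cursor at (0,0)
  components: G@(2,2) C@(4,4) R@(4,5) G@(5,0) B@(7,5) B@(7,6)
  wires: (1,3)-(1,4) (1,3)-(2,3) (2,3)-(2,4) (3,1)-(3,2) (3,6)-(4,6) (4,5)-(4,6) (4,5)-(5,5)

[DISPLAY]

     ┏━━━━━━━━━━━━━━━━━━━━━━┏━━━━━━━━━━━━━━━━━━━┓ 
     ┃ CalendarWidget       ┃ DrawingCanvas     ┃ 
     ┠──────────────────────┠───────────────────┨ 
     ┃            September ┃+                  ┃ 
     ┃Mo Tu We Th Fr Sa Su  ┃                   ┃ 
     ┃ 1  2  3  4  5*  6  7 ┃                   ┃ 
     ┃ 8  9* 10 11 12* 13 14┃                   ┃ 
     ┃15 16 17 18 19 20 21  ┃                   ┃ 
     ┃22 23* 24 25 26 27* 28┃                   ┃ 
     ┃29* 30                ┃                   ┃ 
     ┃               ┏━━━━━━━━━━━━━━━━━━━━━━━┓  ┃ 
     ┃               ┃ CircuitBoard          ┃  ┃ 
     ┃               ┠───────────────────────┨  ┃ 
     ┃               ┃   0 1 2 3 4 5 6       ┃  ┃ 
     ┗━━━━━━━━━━━━━━━┃0  [.]                 ┃  ┃ 
                     ┃                       ┃  ┃ 
                     ┃1               · ─ ·  ┃  ┃ 
                     ┃                │      ┃━━┛ 
                     ┃2           G   · ─ ·  ┃    
                     ┃                       ┃    
                     ┗━━━━━━━━━━━━━━━━━━━━━━━┛    
                                                  
                                                  


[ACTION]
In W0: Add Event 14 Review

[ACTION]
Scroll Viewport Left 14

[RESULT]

                ┏━━━━━━━━━━━━━━━━━━━━━━┏━━━━━━━━━━
                ┃ CalendarWidget       ┃ DrawingCa
                ┠──────────────────────┠──────────
                ┃            September ┃+         
                ┃Mo Tu We Th Fr Sa Su  ┃          
                ┃ 1  2  3  4  5*  6  7 ┃          
                ┃ 8  9* 10 11 12* 13 14┃          
                ┃15 16 17 18 19 20 21  ┃          
                ┃22 23* 24 25 26 27* 28┃          
                ┃29* 30                ┃          
                ┃               ┏━━━━━━━━━━━━━━━━━
                ┃               ┃ CircuitBoard    
                ┃               ┠─────────────────
                ┃               ┃   0 1 2 3 4 5 6 
                ┗━━━━━━━━━━━━━━━┃0  [.]           
                                ┃                 
                                ┃1               ·
                                ┃                │
                                ┃2           G   ·
                                ┃                 
                                ┗━━━━━━━━━━━━━━━━━
                                                  
                                                  


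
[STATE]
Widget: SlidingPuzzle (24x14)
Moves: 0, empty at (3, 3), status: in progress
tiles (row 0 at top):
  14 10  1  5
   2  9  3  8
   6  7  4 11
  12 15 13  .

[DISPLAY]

┌────┬────┬────┬────┐   
│ 14 │ 10 │  1 │  5 │   
├────┼────┼────┼────┤   
│  2 │  9 │  3 │  8 │   
├────┼────┼────┼────┤   
│  6 │  7 │  4 │ 11 │   
├────┼────┼────┼────┤   
│ 12 │ 15 │ 13 │    │   
└────┴────┴────┴────┘   
Moves: 0                
                        
                        
                        
                        


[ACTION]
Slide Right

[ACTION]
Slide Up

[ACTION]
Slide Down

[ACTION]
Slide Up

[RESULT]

┌────┬────┬────┬────┐   
│ 14 │ 10 │  1 │  5 │   
├────┼────┼────┼────┤   
│  2 │  9 │  3 │  8 │   
├────┼────┼────┼────┤   
│  6 │  7 │  4 │ 11 │   
├────┼────┼────┼────┤   
│ 12 │ 15 │    │ 13 │   
└────┴────┴────┴────┘   
Moves: 3                
                        
                        
                        
                        


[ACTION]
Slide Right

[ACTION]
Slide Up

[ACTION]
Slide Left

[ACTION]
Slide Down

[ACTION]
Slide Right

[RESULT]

┌────┬────┬────┬────┐   
│ 14 │ 10 │  1 │  5 │   
├────┼────┼────┼────┤   
│  2 │  9 │  3 │  8 │   
├────┼────┼────┼────┤   
│  6 │    │  7 │ 11 │   
├────┼────┼────┼────┤   
│ 12 │ 15 │  4 │ 13 │   
└────┴────┴────┴────┘   
Moves: 7                
                        
                        
                        
                        


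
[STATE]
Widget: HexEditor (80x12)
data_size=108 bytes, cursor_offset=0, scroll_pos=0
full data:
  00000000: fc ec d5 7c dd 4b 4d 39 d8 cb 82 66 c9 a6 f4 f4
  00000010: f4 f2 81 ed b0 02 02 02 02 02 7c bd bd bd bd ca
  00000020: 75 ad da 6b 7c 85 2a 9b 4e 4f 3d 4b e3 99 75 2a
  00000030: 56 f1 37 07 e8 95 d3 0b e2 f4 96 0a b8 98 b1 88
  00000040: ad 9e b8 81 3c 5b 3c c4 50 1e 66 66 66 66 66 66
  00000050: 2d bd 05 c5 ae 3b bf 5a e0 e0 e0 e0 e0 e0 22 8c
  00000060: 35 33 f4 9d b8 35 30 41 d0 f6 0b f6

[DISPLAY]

00000000  FC ec d5 7c dd 4b 4d 39  d8 cb 82 66 c9 a6 f4 f4  |...|.KM9...f....|  
00000010  f4 f2 81 ed b0 02 02 02  02 02 7c bd bd bd bd ca  |..........|.....|  
00000020  75 ad da 6b 7c 85 2a 9b  4e 4f 3d 4b e3 99 75 2a  |u..k|.*.NO=K..u*|  
00000030  56 f1 37 07 e8 95 d3 0b  e2 f4 96 0a b8 98 b1 88  |V.7.............|  
00000040  ad 9e b8 81 3c 5b 3c c4  50 1e 66 66 66 66 66 66  |....<[<.P.ffffff|  
00000050  2d bd 05 c5 ae 3b bf 5a  e0 e0 e0 e0 e0 e0 22 8c  |-....;.Z......".|  
00000060  35 33 f4 9d b8 35 30 41  d0 f6 0b f6              |53...50A....    |  
                                                                                
                                                                                
                                                                                
                                                                                
                                                                                


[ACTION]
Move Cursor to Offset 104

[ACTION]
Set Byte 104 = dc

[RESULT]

00000000  fc ec d5 7c dd 4b 4d 39  d8 cb 82 66 c9 a6 f4 f4  |...|.KM9...f....|  
00000010  f4 f2 81 ed b0 02 02 02  02 02 7c bd bd bd bd ca  |..........|.....|  
00000020  75 ad da 6b 7c 85 2a 9b  4e 4f 3d 4b e3 99 75 2a  |u..k|.*.NO=K..u*|  
00000030  56 f1 37 07 e8 95 d3 0b  e2 f4 96 0a b8 98 b1 88  |V.7.............|  
00000040  ad 9e b8 81 3c 5b 3c c4  50 1e 66 66 66 66 66 66  |....<[<.P.ffffff|  
00000050  2d bd 05 c5 ae 3b bf 5a  e0 e0 e0 e0 e0 e0 22 8c  |-....;.Z......".|  
00000060  35 33 f4 9d b8 35 30 41  DC f6 0b f6              |53...50A....    |  
                                                                                
                                                                                
                                                                                
                                                                                
                                                                                


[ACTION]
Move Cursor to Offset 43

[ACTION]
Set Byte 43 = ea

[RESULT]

00000000  fc ec d5 7c dd 4b 4d 39  d8 cb 82 66 c9 a6 f4 f4  |...|.KM9...f....|  
00000010  f4 f2 81 ed b0 02 02 02  02 02 7c bd bd bd bd ca  |..........|.....|  
00000020  75 ad da 6b 7c 85 2a 9b  4e 4f 3d EA e3 99 75 2a  |u..k|.*.NO=...u*|  
00000030  56 f1 37 07 e8 95 d3 0b  e2 f4 96 0a b8 98 b1 88  |V.7.............|  
00000040  ad 9e b8 81 3c 5b 3c c4  50 1e 66 66 66 66 66 66  |....<[<.P.ffffff|  
00000050  2d bd 05 c5 ae 3b bf 5a  e0 e0 e0 e0 e0 e0 22 8c  |-....;.Z......".|  
00000060  35 33 f4 9d b8 35 30 41  dc f6 0b f6              |53...50A....    |  
                                                                                
                                                                                
                                                                                
                                                                                
                                                                                


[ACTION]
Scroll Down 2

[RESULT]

00000020  75 ad da 6b 7c 85 2a 9b  4e 4f 3d EA e3 99 75 2a  |u..k|.*.NO=...u*|  
00000030  56 f1 37 07 e8 95 d3 0b  e2 f4 96 0a b8 98 b1 88  |V.7.............|  
00000040  ad 9e b8 81 3c 5b 3c c4  50 1e 66 66 66 66 66 66  |....<[<.P.ffffff|  
00000050  2d bd 05 c5 ae 3b bf 5a  e0 e0 e0 e0 e0 e0 22 8c  |-....;.Z......".|  
00000060  35 33 f4 9d b8 35 30 41  dc f6 0b f6              |53...50A....    |  
                                                                                
                                                                                
                                                                                
                                                                                
                                                                                
                                                                                
                                                                                


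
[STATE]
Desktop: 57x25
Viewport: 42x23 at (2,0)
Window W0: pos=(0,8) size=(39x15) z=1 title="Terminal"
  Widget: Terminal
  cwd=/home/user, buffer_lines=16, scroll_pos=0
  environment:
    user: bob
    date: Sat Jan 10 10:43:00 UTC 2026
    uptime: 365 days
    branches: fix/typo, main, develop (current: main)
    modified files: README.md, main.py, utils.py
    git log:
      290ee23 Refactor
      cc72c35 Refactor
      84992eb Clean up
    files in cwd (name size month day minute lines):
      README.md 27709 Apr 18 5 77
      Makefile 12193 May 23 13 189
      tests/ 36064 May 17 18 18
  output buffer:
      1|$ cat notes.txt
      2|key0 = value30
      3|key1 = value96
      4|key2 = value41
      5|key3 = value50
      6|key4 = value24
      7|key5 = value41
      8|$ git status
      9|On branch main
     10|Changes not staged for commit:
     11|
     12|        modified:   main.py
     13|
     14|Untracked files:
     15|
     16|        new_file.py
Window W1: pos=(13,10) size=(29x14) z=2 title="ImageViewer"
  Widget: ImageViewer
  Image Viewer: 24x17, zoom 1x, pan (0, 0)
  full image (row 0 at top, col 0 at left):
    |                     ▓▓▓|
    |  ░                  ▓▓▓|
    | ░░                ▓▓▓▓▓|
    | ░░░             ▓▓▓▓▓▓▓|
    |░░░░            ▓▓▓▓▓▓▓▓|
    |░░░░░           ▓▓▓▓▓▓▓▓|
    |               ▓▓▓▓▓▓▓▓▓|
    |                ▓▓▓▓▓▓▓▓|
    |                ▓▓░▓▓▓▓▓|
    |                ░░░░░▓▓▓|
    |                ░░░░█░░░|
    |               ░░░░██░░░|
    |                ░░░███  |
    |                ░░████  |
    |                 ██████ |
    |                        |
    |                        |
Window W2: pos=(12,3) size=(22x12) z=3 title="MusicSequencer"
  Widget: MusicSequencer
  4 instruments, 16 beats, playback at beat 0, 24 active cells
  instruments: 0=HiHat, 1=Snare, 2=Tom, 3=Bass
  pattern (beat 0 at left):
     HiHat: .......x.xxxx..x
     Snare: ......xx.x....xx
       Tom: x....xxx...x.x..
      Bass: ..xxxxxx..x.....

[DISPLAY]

                                          
                                          
                                          
          ┏━━━━━━━━━━━━━━━━━━━━┓          
          ┃ MusicSequencer     ┃          
          ┠────────────────────┨          
          ┃      ▼1234567890123┃          
          ┃ HiHat·······█·████·┃          
━━━━━━━━━━┃ Snare······██·█····┃━━━━┓     
Terminal  ┃   Tom█····███···█·█┃    ┃     
──────────┃  Bass··██████··█···┃━━━━━━━┓  
 cat notes┃                    ┃       ┃  
ey0 = valu┃                    ┃───────┨  
ey1 = valu┃                    ┃ ▓▓▓   ┃  
ey2 = valu┗━━━━━━━━━━━━━━━━━━━━┛ ▓▓▓   ┃  
ey3 = value┃ ░░                ▓▓▓▓▓   ┃  
ey4 = value┃ ░░░             ▓▓▓▓▓▓▓   ┃  
ey5 = value┃░░░░            ▓▓▓▓▓▓▓▓   ┃  
 git status┃░░░░░           ▓▓▓▓▓▓▓▓   ┃  
n branch ma┃               ▓▓▓▓▓▓▓▓▓   ┃  
hanges not ┃                ▓▓▓▓▓▓▓▓   ┃  
           ┃                ▓▓░▓▓▓▓▓   ┃  
━━━━━━━━━━━┃                ░░░░░▓▓▓   ┃  


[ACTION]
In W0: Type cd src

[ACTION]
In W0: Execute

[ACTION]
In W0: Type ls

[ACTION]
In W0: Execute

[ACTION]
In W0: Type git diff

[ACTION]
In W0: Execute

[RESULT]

                                          
                                          
                                          
          ┏━━━━━━━━━━━━━━━━━━━━┓          
          ┃ MusicSequencer     ┃          
          ┠────────────────────┨          
          ┃      ▼1234567890123┃          
          ┃ HiHat·······█·████·┃          
━━━━━━━━━━┃ Snare······██·█····┃━━━━┓     
Terminal  ┃   Tom█····███···█·█┃    ┃     
──────────┃  Bass··██████··█···┃━━━━━━━┓  
          ┃                    ┃       ┃  
 ls       ┃                    ┃───────┨  
EADME.md  ┃                    ┃ ▓▓▓   ┃  
 git diff ┗━━━━━━━━━━━━━━━━━━━━┛ ▓▓▓   ┃  
iff --git a┃ ░░                ▓▓▓▓▓   ┃  
-- a/main.p┃ ░░░             ▓▓▓▓▓▓▓   ┃  
++ b/main.p┃░░░░            ▓▓▓▓▓▓▓▓   ┃  
@ -1,3 +1,4┃░░░░░           ▓▓▓▓▓▓▓▓   ┃  
# updated  ┃               ▓▓▓▓▓▓▓▓▓   ┃  
import sys ┃                ▓▓▓▓▓▓▓▓   ┃  
 █         ┃                ▓▓░▓▓▓▓▓   ┃  
━━━━━━━━━━━┃                ░░░░░▓▓▓   ┃  
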